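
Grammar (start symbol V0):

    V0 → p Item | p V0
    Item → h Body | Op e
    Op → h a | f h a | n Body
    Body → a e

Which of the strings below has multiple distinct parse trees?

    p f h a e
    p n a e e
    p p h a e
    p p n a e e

p f h a e: 1 tree
p n a e e: 1 tree
p p h a e: 2 trees
p p n a e e: 1 tree

p p h a e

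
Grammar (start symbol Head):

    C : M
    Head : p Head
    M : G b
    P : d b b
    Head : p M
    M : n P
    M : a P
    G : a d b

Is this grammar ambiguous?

Ambiguous

Witness: p a d b b

Derivation 1: Head ⇒ p M ⇒ p G b ⇒ p a d b b
Derivation 2: Head ⇒ p M ⇒ p a P ⇒ p a d b b

Two distinct leftmost derivations for the same string.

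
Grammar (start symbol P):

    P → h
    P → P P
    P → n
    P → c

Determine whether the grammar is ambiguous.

Witness: c c c

Derivation 1: P ⇒ P P ⇒ P P P ⇒ c P P ⇒ c c P ⇒ c c c
Derivation 2: P ⇒ P P ⇒ c P ⇒ c P P ⇒ c c P ⇒ c c c

Two distinct leftmost derivations for the same string.

Ambiguous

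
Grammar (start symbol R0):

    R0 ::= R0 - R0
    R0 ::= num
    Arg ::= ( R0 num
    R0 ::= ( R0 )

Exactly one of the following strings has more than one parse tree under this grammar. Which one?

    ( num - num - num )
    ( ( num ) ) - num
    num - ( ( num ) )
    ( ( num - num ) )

( num - num - num )

( num - num - num ): 2 trees
( ( num ) ) - num: 1 tree
num - ( ( num ) ): 1 tree
( ( num - num ) ): 1 tree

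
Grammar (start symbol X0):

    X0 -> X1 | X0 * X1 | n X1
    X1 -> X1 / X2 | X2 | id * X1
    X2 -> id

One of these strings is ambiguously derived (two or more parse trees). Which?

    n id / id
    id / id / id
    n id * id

n id * id

n id / id: 1 tree
id / id / id: 1 tree
n id * id: 2 trees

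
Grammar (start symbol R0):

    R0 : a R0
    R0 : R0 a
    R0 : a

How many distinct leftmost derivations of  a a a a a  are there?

Parse trees for a a a a a (showing first 6 of 16):
  [R0 a [R0 a [R0 a [R0 a [R0 a]]]]]
  [R0 a [R0 a [R0 a [R0 [R0 a] a]]]]
  [R0 a [R0 a [R0 [R0 a [R0 a]] a]]]
  [R0 a [R0 a [R0 [R0 [R0 a] a] a]]]
  [R0 a [R0 [R0 a [R0 a [R0 a]]] a]]
  [R0 a [R0 [R0 a [R0 [R0 a] a]] a]]

16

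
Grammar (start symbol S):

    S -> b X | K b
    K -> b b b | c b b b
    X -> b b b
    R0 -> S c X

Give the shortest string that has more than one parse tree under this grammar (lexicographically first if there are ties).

b b b b

length 4: b b b b has 2 parse trees

Two derivations of b b b b:
  S ⇒ b X ⇒ b b b b
  S ⇒ K b ⇒ b b b b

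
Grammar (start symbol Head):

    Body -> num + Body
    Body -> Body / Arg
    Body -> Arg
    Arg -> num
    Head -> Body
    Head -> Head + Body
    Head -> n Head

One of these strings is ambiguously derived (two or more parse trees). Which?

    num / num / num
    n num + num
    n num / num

n num + num

num / num / num: 1 tree
n num + num: 3 trees
n num / num: 1 tree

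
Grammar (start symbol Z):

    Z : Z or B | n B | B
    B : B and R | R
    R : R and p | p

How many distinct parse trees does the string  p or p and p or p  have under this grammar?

Parse trees for p or p and p or p:
  [Z [Z [Z [B [R p]]] or [B [B [R p]] and [R p]]] or [B [R p]]]
  [Z [Z [Z [B [R p]]] or [B [R [R p] and p]]] or [B [R p]]]

2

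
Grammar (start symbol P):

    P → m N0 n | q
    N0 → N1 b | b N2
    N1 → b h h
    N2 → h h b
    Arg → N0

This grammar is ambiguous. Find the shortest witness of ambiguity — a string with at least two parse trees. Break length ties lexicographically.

length 1: no string has ≥2 trees
length 6: m b h h b n has 2 parse trees

Two derivations of m b h h b n:
  P ⇒ m N0 n ⇒ m N1 b n ⇒ m b h h b n
  P ⇒ m N0 n ⇒ m b N2 n ⇒ m b h h b n

m b h h b n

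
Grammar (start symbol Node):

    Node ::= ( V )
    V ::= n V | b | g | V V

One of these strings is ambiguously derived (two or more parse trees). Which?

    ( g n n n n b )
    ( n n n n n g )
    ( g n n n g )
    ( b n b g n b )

( g n n n n b ): 1 tree
( n n n n n g ): 1 tree
( g n n n g ): 1 tree
( b n b g n b ): 9 trees

( b n b g n b )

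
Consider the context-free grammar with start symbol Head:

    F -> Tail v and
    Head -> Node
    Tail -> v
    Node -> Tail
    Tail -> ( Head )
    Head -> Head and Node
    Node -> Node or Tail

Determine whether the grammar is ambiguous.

Unambiguous

(F is unreachable from Head, so its rules don't affect L(Head).) The grammar is stratified — Head handles 'and' (left-recursive), Node handles 'or', Tail atoms. Each operator has a fixed associativity and precedence level, so every string has one parse.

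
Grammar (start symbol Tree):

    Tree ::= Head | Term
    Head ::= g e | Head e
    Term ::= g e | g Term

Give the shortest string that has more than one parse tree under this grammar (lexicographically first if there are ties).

length 2: g e has 2 parse trees

Two derivations of g e:
  Tree ⇒ Head ⇒ g e
  Tree ⇒ Term ⇒ g e

g e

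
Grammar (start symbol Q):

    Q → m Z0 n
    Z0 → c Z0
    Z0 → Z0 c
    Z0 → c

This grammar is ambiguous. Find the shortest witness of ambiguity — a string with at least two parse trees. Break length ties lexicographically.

m c c n

length 3: no string has ≥2 trees
length 4: m c c n has 2 parse trees

Two derivations of m c c n:
  Q ⇒ m Z0 n ⇒ m c Z0 n ⇒ m c c n
  Q ⇒ m Z0 n ⇒ m Z0 c n ⇒ m c c n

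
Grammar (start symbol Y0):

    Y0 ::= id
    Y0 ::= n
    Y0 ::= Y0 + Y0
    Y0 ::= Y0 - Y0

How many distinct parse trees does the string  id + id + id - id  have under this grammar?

5

Parse trees for id + id + id - id:
  [Y0 [Y0 id] + [Y0 [Y0 id] + [Y0 [Y0 id] - [Y0 id]]]]
  [Y0 [Y0 id] + [Y0 [Y0 [Y0 id] + [Y0 id]] - [Y0 id]]]
  [Y0 [Y0 [Y0 id] + [Y0 id]] + [Y0 [Y0 id] - [Y0 id]]]
  [Y0 [Y0 [Y0 id] + [Y0 [Y0 id] + [Y0 id]]] - [Y0 id]]
  [Y0 [Y0 [Y0 [Y0 id] + [Y0 id]] + [Y0 id]] - [Y0 id]]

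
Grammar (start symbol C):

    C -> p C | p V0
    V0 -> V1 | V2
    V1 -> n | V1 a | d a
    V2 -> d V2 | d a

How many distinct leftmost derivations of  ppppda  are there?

Parse trees for ppppda:
  [C p [C p [C p [C p [V0 [V1 d a]]]]]]
  [C p [C p [C p [C p [V0 [V2 d a]]]]]]

2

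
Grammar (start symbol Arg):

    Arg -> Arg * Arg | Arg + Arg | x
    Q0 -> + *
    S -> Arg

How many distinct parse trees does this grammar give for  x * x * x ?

Parse trees for x * x * x:
  [Arg [Arg x] * [Arg [Arg x] * [Arg x]]]
  [Arg [Arg [Arg x] * [Arg x]] * [Arg x]]

2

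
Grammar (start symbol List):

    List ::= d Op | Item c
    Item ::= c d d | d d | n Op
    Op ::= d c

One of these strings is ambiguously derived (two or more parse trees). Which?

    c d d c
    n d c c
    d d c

d d c

c d d c: 1 tree
n d c c: 1 tree
d d c: 2 trees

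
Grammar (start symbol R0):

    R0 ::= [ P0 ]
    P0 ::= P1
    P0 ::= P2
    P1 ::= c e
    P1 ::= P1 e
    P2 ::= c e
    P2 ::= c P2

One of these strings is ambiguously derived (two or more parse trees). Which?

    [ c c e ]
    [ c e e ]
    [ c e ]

[ c c e ]: 1 tree
[ c e e ]: 1 tree
[ c e ]: 2 trees

[ c e ]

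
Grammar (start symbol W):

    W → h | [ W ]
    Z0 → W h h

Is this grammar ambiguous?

(Z0 is unreachable from W, so its rules don't affect L(W).) L(W) is { openⁿ atom closeⁿ : n ≥ 0 }. The bracket depth fixes n, and the derivation is forced at every step.

Unambiguous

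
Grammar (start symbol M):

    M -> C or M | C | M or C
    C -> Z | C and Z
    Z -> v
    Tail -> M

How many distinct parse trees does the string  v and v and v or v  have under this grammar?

2

Parse trees for v and v and v or v:
  [M [C [C [C [Z v]] and [Z v]] and [Z v]] or [M [C [Z v]]]]
  [M [M [C [C [C [Z v]] and [Z v]] and [Z v]]] or [C [Z v]]]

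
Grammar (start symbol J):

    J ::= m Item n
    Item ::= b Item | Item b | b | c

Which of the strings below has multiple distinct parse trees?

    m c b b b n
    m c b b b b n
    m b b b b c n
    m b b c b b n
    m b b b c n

m c b b b n: 1 tree
m c b b b b n: 1 tree
m b b b b c n: 1 tree
m b b c b b n: 6 trees
m b b b c n: 1 tree

m b b c b b n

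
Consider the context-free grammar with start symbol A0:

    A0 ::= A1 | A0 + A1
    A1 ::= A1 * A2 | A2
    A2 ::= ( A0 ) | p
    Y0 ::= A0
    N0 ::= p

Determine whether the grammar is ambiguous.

Unambiguous

Only A0, A1, A2 are reachable from A0; ignoring the rest: This is a standard precedence ladder (A0 over A1 over A2), with each level left-recursive on its own operator ('+' at A0, '*' at A1). That structure is LR(1), hence unambiguous.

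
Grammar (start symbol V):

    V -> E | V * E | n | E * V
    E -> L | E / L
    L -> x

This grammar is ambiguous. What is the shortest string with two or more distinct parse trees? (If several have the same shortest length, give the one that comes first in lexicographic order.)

length 1: no string has ≥2 trees
length 3: x * x has 2 parse trees

Two derivations of x * x:
  V ⇒ V * E ⇒ E * E ⇒ L * E ⇒ x * E ⇒ x * L ⇒ x * x
  V ⇒ E * V ⇒ L * V ⇒ x * V ⇒ x * E ⇒ x * L ⇒ x * x

x * x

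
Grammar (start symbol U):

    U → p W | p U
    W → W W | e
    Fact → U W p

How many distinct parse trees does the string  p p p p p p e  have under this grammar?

Parse trees for p p p p p p e:
  [U p [U p [U p [U p [U p [U p [W e]]]]]]]

1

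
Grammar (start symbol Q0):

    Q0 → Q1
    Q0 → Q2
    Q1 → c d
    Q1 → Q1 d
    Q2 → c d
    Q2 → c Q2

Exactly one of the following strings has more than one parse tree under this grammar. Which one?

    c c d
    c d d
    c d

c c d: 1 tree
c d d: 1 tree
c d: 2 trees

c d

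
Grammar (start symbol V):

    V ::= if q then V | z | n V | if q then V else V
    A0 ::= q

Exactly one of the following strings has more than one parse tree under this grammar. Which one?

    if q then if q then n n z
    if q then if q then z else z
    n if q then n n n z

if q then if q then z else z

if q then if q then n n z: 1 tree
if q then if q then z else z: 2 trees
n if q then n n n z: 1 tree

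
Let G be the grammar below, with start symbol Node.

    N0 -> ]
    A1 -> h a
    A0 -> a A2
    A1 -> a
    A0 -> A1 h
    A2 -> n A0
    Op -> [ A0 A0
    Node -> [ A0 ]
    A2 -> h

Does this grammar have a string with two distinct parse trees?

Ambiguous

Witness: [ a h ]

Derivation 1: Node ⇒ [ A0 ] ⇒ [ a A2 ] ⇒ [ a h ]
Derivation 2: Node ⇒ [ A0 ] ⇒ [ A1 h ] ⇒ [ a h ]

Two distinct leftmost derivations for the same string.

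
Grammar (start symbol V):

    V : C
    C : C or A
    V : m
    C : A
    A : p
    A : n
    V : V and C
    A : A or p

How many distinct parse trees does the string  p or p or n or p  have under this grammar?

Parse trees for p or p or n or p:
  [V [C [C [C [A p]] or [A p]] or [A [A n] or p]]]
  [V [C [C [A [A p] or p]] or [A [A n] or p]]]
  [V [C [C [C [C [A p]] or [A p]] or [A n]] or [A p]]]
  [V [C [C [C [A [A p] or p]] or [A n]] or [A p]]]

4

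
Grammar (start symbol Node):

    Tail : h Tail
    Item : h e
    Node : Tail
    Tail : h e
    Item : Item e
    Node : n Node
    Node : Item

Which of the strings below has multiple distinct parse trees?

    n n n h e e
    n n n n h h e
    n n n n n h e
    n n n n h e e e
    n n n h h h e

n n n h e e: 1 tree
n n n n h h e: 1 tree
n n n n n h e: 2 trees
n n n n h e e e: 1 tree
n n n h h h e: 1 tree

n n n n n h e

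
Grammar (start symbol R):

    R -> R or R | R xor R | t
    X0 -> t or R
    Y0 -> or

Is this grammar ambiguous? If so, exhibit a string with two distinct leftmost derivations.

Witness: t or t or t

Derivation 1: R ⇒ R or R ⇒ R or R or R ⇒ t or R or R ⇒ t or t or R ⇒ t or t or t
Derivation 2: R ⇒ R or R ⇒ t or R ⇒ t or R or R ⇒ t or t or R ⇒ t or t or t

Two distinct leftmost derivations for the same string.

Ambiguous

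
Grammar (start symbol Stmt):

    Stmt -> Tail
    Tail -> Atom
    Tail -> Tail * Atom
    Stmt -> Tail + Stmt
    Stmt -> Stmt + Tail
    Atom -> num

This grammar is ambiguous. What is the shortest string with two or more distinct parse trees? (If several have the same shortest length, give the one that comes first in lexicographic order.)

num + num

length 1: no string has ≥2 trees
length 3: num + num has 2 parse trees

Two derivations of num + num:
  Stmt ⇒ Tail + Stmt ⇒ Atom + Stmt ⇒ num + Stmt ⇒ num + Tail ⇒ num + Atom ⇒ num + num
  Stmt ⇒ Stmt + Tail ⇒ Tail + Tail ⇒ Atom + Tail ⇒ num + Tail ⇒ num + Atom ⇒ num + num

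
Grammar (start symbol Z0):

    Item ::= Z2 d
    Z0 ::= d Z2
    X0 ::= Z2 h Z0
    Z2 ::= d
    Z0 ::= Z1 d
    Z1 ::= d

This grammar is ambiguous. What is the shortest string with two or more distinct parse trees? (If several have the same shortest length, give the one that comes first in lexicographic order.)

length 2: d d has 2 parse trees

Two derivations of d d:
  Z0 ⇒ d Z2 ⇒ d d
  Z0 ⇒ Z1 d ⇒ d d

d d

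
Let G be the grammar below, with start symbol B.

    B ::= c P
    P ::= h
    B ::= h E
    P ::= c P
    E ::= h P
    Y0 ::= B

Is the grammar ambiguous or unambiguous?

Unambiguous

(Y0 is unreachable from B, so its rules don't affect L(B).) Restricted to the reachable nonterminals, every rule has the form A → t or A → t B, and no two rules for the same A share a first terminal. The grammar encodes a DFA — one run per string.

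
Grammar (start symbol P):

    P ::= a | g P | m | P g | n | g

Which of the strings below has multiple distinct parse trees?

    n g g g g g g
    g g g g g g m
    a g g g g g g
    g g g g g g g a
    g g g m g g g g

g g g m g g g g

n g g g g g g: 1 tree
g g g g g g m: 1 tree
a g g g g g g: 1 tree
g g g g g g g a: 1 tree
g g g m g g g g: 35 trees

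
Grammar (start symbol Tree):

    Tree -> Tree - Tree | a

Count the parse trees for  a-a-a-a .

5

Parse trees for a-a-a-a:
  [Tree [Tree a] - [Tree [Tree a] - [Tree [Tree a] - [Tree a]]]]
  [Tree [Tree a] - [Tree [Tree [Tree a] - [Tree a]] - [Tree a]]]
  [Tree [Tree [Tree a] - [Tree a]] - [Tree [Tree a] - [Tree a]]]
  [Tree [Tree [Tree a] - [Tree [Tree a] - [Tree a]]] - [Tree a]]
  [Tree [Tree [Tree [Tree a] - [Tree a]] - [Tree a]] - [Tree a]]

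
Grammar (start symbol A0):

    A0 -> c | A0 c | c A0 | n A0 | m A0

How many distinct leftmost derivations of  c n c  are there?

1

Parse trees for c n c:
  [A0 c [A0 n [A0 c]]]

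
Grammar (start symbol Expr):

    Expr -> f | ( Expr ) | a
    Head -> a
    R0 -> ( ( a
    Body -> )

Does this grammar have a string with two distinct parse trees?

Unambiguous

Only Expr is reachable from Expr; ignoring the rest: Each string is a nest of matched brackets around a single atom. An opening bracket forces the recursive rule; an atom forces the base rule.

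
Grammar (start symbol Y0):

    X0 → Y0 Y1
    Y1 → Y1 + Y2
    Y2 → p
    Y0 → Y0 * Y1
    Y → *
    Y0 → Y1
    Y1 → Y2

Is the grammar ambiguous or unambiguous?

Unambiguous

Only Y0, Y1, Y2 are reachable from Y0; ignoring the rest: This is a standard precedence ladder (Y0 over Y1 over Y2), with each level left-recursive on its own operator ('*' at Y0, '+' at Y1). That structure is LR(1), hence unambiguous.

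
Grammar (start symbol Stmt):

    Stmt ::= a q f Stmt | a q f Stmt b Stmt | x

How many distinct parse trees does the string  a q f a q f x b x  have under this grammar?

2

Parse trees for a q f a q f x b x:
  [Stmt a q f [Stmt a q f [Stmt x] b [Stmt x]]]
  [Stmt a q f [Stmt a q f [Stmt x]] b [Stmt x]]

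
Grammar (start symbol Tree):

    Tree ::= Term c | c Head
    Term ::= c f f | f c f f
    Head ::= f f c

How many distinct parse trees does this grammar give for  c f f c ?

Parse trees for c f f c:
  [Tree [Term c f f] c]
  [Tree c [Head f f c]]

2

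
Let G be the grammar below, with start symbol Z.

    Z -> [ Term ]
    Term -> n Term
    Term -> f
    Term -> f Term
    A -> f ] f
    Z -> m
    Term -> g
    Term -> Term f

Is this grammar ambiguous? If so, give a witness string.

Witness: [ f f ]

Derivation 1: Z ⇒ [ Term ] ⇒ [ f Term ] ⇒ [ f f ]
Derivation 2: Z ⇒ [ Term ] ⇒ [ Term f ] ⇒ [ f f ]

Two distinct leftmost derivations for the same string.

Ambiguous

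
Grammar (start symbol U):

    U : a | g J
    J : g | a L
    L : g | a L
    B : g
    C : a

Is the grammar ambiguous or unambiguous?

Unambiguous

(B, C are unreachable from U, so their rules don't affect L(U).) Restricted to the reachable nonterminals, every rule has the form A → t or A → t B, and no two rules for the same A share a first terminal. The grammar encodes a DFA — one run per string.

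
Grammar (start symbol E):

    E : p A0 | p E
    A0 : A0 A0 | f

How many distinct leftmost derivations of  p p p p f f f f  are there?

Parse trees for p p p p f f f f:
  [E p [E p [E p [E p [A0 [A0 f] [A0 [A0 f] [A0 [A0 f] [A0 f]]]]]]]]
  [E p [E p [E p [E p [A0 [A0 f] [A0 [A0 [A0 f] [A0 f]] [A0 f]]]]]]]
  [E p [E p [E p [E p [A0 [A0 [A0 f] [A0 f]] [A0 [A0 f] [A0 f]]]]]]]
  [E p [E p [E p [E p [A0 [A0 [A0 f] [A0 [A0 f] [A0 f]]] [A0 f]]]]]]
  [E p [E p [E p [E p [A0 [A0 [A0 [A0 f] [A0 f]] [A0 f]] [A0 f]]]]]]

5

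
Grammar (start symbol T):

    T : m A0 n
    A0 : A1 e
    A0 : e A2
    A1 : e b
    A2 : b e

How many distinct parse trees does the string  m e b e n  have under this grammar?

2

Parse trees for m e b e n:
  [T m [A0 [A1 e b] e] n]
  [T m [A0 e [A2 b e]] n]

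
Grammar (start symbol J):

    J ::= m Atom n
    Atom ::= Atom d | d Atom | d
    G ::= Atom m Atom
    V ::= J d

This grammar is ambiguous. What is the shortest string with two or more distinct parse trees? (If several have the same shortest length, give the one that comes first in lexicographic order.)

m d d n

length 3: no string has ≥2 trees
length 4: m d d n has 2 parse trees

Two derivations of m d d n:
  J ⇒ m Atom n ⇒ m Atom d n ⇒ m d d n
  J ⇒ m Atom n ⇒ m d Atom n ⇒ m d d n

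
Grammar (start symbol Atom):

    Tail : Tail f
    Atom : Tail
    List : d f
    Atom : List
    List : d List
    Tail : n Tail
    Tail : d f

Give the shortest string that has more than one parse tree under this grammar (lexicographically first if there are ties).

length 2: d f has 2 parse trees

Two derivations of d f:
  Atom ⇒ Tail ⇒ d f
  Atom ⇒ List ⇒ d f

d f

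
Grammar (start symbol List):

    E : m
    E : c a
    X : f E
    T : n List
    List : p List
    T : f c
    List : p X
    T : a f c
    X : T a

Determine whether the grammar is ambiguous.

Witness: p f c a

Derivation 1: List ⇒ p X ⇒ p f E ⇒ p f c a
Derivation 2: List ⇒ p X ⇒ p T a ⇒ p f c a

Two distinct leftmost derivations for the same string.

Ambiguous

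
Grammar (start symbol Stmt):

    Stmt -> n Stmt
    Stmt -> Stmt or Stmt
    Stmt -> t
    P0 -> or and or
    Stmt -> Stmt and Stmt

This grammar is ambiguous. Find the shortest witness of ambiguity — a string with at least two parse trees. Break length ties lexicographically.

length 1: no string has ≥2 trees
length 2: no string has ≥2 trees
length 3: no string has ≥2 trees
length 4: n t and t has 2 parse trees

Two derivations of n t and t:
  Stmt ⇒ n Stmt ⇒ n Stmt and Stmt ⇒ n t and Stmt ⇒ n t and t
  Stmt ⇒ Stmt and Stmt ⇒ n Stmt and Stmt ⇒ n t and Stmt ⇒ n t and t

n t and t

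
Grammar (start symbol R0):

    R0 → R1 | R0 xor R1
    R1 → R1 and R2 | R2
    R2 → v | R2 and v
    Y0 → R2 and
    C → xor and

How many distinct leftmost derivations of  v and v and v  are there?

Parse trees for v and v and v:
  [R0 [R1 [R1 [R2 v]] and [R2 [R2 v] and v]]]
  [R0 [R1 [R1 [R1 [R2 v]] and [R2 v]] and [R2 v]]]
  [R0 [R1 [R1 [R2 [R2 v] and v]] and [R2 v]]]
  [R0 [R1 [R2 [R2 [R2 v] and v] and v]]]

4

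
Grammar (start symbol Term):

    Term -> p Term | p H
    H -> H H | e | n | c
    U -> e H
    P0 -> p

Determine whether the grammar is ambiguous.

Witness: p c c c

Derivation 1: Term ⇒ p H ⇒ p H H ⇒ p H H H ⇒ p c H H ⇒ p c c H ⇒ p c c c
Derivation 2: Term ⇒ p H ⇒ p H H ⇒ p c H ⇒ p c H H ⇒ p c c H ⇒ p c c c

Two distinct leftmost derivations for the same string.

Ambiguous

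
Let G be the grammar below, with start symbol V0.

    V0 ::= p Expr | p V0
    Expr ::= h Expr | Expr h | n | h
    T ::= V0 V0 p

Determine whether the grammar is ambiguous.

Ambiguous

Witness: p h h

Derivation 1: V0 ⇒ p Expr ⇒ p h Expr ⇒ p h h
Derivation 2: V0 ⇒ p Expr ⇒ p Expr h ⇒ p h h

Two distinct leftmost derivations for the same string.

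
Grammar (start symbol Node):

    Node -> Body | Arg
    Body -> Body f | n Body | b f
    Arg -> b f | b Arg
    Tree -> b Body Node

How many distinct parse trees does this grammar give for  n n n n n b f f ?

6

Parse trees for n n n n n b f f:
  [Node [Body [Body n [Body n [Body n [Body n [Body n [Body b f]]]]]] f]]
  [Node [Body n [Body [Body n [Body n [Body n [Body n [Body b f]]]]] f]]]
  [Node [Body n [Body n [Body [Body n [Body n [Body n [Body b f]]]] f]]]]
  [Node [Body n [Body n [Body n [Body [Body n [Body n [Body b f]]] f]]]]]
  [Node [Body n [Body n [Body n [Body n [Body [Body n [Body b f]] f]]]]]]
  [Node [Body n [Body n [Body n [Body n [Body n [Body [Body b f] f]]]]]]]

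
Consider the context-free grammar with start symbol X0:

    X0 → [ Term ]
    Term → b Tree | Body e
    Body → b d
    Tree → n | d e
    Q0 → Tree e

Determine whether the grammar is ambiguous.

Ambiguous

Witness: [ b d e ]

Derivation 1: X0 ⇒ [ Term ] ⇒ [ b Tree ] ⇒ [ b d e ]
Derivation 2: X0 ⇒ [ Term ] ⇒ [ Body e ] ⇒ [ b d e ]

Two distinct leftmost derivations for the same string.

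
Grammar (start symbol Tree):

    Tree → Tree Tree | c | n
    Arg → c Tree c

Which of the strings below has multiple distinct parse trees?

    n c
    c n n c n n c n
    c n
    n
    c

n c: 1 tree
c n n c n n c n: 429 trees
c n: 1 tree
n: 1 tree
c: 1 tree

c n n c n n c n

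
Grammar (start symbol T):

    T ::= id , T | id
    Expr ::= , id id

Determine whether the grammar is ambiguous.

Unambiguous

(Expr is unreachable from T, so its rules don't affect L(T).) Right-recursive list with a separator: after each atom, whether the separator follows determines the rule. One parse per string.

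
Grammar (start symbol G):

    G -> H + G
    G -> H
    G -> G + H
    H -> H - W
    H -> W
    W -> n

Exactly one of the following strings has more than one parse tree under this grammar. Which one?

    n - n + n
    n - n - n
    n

n - n + n: 2 trees
n - n - n: 1 tree
n: 1 tree

n - n + n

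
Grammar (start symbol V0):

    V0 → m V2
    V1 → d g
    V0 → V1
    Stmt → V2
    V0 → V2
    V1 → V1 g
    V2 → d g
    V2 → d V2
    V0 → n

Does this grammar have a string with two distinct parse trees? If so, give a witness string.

Witness: d g

Derivation 1: V0 ⇒ V1 ⇒ d g
Derivation 2: V0 ⇒ V2 ⇒ d g

Two distinct leftmost derivations for the same string.

Ambiguous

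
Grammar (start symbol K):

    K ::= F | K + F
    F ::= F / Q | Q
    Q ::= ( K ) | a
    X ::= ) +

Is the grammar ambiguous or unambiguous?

Unambiguous

(X is unreachable from K, so its rules don't affect L(K).) The grammar is stratified — K handles '+' (left-recursive), F handles '/', Q atoms. Each operator has a fixed associativity and precedence level, so every string has one parse.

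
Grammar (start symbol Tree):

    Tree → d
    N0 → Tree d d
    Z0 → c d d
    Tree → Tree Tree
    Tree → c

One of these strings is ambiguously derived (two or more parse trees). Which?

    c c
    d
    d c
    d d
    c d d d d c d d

c d d d d c d d

c c: 1 tree
d: 1 tree
d c: 1 tree
d d: 1 tree
c d d d d c d d: 429 trees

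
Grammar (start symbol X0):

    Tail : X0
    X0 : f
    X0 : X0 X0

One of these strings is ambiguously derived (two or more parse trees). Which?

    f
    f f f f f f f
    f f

f: 1 tree
f f f f f f f: 132 trees
f f: 1 tree

f f f f f f f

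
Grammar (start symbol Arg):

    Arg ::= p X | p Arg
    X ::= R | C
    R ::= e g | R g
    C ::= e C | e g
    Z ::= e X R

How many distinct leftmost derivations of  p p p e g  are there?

2

Parse trees for p p p e g:
  [Arg p [Arg p [Arg p [X [R e g]]]]]
  [Arg p [Arg p [Arg p [X [C e g]]]]]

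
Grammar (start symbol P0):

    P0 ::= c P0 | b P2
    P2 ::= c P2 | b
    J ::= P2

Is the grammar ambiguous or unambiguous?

(J is unreachable from P0, so its rules don't affect L(P0).) Each reachable nonterminal has at most one production per leading terminal, and all productions are right-linear; the derivation is determined token-by-token.

Unambiguous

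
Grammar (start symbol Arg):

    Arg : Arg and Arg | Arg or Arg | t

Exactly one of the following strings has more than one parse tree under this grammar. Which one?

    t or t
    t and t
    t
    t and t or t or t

t and t or t or t

t or t: 1 tree
t and t: 1 tree
t: 1 tree
t and t or t or t: 5 trees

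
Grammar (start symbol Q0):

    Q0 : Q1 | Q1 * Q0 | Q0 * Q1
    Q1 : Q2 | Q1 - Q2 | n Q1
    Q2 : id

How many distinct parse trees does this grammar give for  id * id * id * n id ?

8

Parse trees for id * id * id * n id:
  [Q0 [Q1 [Q2 id]] * [Q0 [Q1 [Q2 id]] * [Q0 [Q1 [Q2 id]] * [Q0 [Q1 n [Q1 [Q2 id]]]]]]]
  [Q0 [Q1 [Q2 id]] * [Q0 [Q1 [Q2 id]] * [Q0 [Q0 [Q1 [Q2 id]]] * [Q1 n [Q1 [Q2 id]]]]]]
  [Q0 [Q1 [Q2 id]] * [Q0 [Q0 [Q1 [Q2 id]] * [Q0 [Q1 [Q2 id]]]] * [Q1 n [Q1 [Q2 id]]]]]
  [Q0 [Q1 [Q2 id]] * [Q0 [Q0 [Q0 [Q1 [Q2 id]]] * [Q1 [Q2 id]]] * [Q1 n [Q1 [Q2 id]]]]]
  [Q0 [Q0 [Q1 [Q2 id]] * [Q0 [Q1 [Q2 id]] * [Q0 [Q1 [Q2 id]]]]] * [Q1 n [Q1 [Q2 id]]]]
  [Q0 [Q0 [Q1 [Q2 id]] * [Q0 [Q0 [Q1 [Q2 id]]] * [Q1 [Q2 id]]]] * [Q1 n [Q1 [Q2 id]]]]
  [Q0 [Q0 [Q0 [Q1 [Q2 id]] * [Q0 [Q1 [Q2 id]]]] * [Q1 [Q2 id]]] * [Q1 n [Q1 [Q2 id]]]]
  [Q0 [Q0 [Q0 [Q0 [Q1 [Q2 id]]] * [Q1 [Q2 id]]] * [Q1 [Q2 id]]] * [Q1 n [Q1 [Q2 id]]]]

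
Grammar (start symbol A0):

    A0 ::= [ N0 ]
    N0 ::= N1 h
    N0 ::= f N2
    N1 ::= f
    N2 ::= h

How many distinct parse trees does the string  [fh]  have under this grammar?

2

Parse trees for [fh]:
  [A0 [ [N0 [N1 f] h] ]]
  [A0 [ [N0 f [N2 h]] ]]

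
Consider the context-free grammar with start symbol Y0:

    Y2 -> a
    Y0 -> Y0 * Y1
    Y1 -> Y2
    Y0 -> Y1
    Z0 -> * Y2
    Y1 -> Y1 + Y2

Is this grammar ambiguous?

Unambiguous

(Z0 is unreachable from Y0, so its rules don't affect L(Y0).) This is a standard precedence ladder (Y0 over Y1 over Y2), with each level left-recursive on its own operator ('*' at Y0, '+' at Y1). That structure is LR(1), hence unambiguous.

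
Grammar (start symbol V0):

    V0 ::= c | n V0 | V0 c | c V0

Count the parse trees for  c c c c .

8

Parse trees for c c c c:
  [V0 [V0 [V0 [V0 c] c] c] c]
  [V0 [V0 [V0 c [V0 c]] c] c]
  [V0 [V0 c [V0 [V0 c] c]] c]
  [V0 [V0 c [V0 c [V0 c]]] c]
  [V0 c [V0 [V0 [V0 c] c] c]]
  [V0 c [V0 [V0 c [V0 c]] c]]
  [V0 c [V0 c [V0 [V0 c] c]]]
  [V0 c [V0 c [V0 c [V0 c]]]]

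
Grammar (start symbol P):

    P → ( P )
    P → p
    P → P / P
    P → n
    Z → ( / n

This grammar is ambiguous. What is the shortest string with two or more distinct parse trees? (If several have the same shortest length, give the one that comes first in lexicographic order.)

n / n / n

length 1: no string has ≥2 trees
length 3: no string has ≥2 trees
length 5: n / n / n has 2 parse trees

Two derivations of n / n / n:
  P ⇒ P / P ⇒ P / P / P ⇒ n / P / P ⇒ n / n / P ⇒ n / n / n
  P ⇒ P / P ⇒ n / P ⇒ n / P / P ⇒ n / n / P ⇒ n / n / n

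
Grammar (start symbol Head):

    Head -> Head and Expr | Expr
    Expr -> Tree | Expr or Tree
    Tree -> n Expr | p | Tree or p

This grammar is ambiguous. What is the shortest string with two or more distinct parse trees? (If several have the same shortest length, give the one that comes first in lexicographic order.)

p or p

length 1: no string has ≥2 trees
length 2: no string has ≥2 trees
length 3: p or p has 2 parse trees

Two derivations of p or p:
  Head ⇒ Expr ⇒ Tree ⇒ Tree or p ⇒ p or p
  Head ⇒ Expr ⇒ Expr or Tree ⇒ Tree or Tree ⇒ p or Tree ⇒ p or p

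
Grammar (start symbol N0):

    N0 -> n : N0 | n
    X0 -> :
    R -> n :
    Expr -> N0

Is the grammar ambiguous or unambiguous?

(X0, R, Expr are unreachable from N0, so their rules don't affect L(N0).) The reachable grammar is A → atom sep A | atom. Each atom is followed by either the separator (recurse) or end-of-string (stop) — no choice point.

Unambiguous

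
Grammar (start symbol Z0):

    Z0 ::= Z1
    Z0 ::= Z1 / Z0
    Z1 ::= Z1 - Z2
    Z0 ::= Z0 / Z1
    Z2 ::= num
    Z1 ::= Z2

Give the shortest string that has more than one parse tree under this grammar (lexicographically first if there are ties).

num / num

length 1: no string has ≥2 trees
length 3: num / num has 2 parse trees

Two derivations of num / num:
  Z0 ⇒ Z1 / Z0 ⇒ Z2 / Z0 ⇒ num / Z0 ⇒ num / Z1 ⇒ num / Z2 ⇒ num / num
  Z0 ⇒ Z0 / Z1 ⇒ Z1 / Z1 ⇒ Z2 / Z1 ⇒ num / Z1 ⇒ num / Z2 ⇒ num / num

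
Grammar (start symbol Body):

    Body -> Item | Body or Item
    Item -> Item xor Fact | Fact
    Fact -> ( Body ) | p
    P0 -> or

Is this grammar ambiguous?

Unambiguous

(P0 is unreachable from Body, so its rules don't affect L(Body).) This is a standard precedence ladder (Body over Item over Fact), with each level left-recursive on its own operator ('or' at Body, 'xor' at Item). That structure is LR(1), hence unambiguous.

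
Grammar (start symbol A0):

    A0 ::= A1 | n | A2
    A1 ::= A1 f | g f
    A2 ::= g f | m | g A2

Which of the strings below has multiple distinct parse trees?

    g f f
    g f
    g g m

g f f: 1 tree
g f: 2 trees
g g m: 1 tree

g f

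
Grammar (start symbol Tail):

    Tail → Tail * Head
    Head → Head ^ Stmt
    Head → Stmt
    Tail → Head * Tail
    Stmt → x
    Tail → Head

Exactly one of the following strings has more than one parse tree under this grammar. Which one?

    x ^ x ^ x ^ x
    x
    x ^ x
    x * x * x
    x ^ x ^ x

x * x * x

x ^ x ^ x ^ x: 1 tree
x: 1 tree
x ^ x: 1 tree
x * x * x: 4 trees
x ^ x ^ x: 1 tree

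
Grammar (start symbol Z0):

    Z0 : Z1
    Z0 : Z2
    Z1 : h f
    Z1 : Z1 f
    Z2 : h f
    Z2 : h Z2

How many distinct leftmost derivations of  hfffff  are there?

Parse trees for hfffff:
  [Z0 [Z1 [Z1 [Z1 [Z1 [Z1 h f] f] f] f] f]]

1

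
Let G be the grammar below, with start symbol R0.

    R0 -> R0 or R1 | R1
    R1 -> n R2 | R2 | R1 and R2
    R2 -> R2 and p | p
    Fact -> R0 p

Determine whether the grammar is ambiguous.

Witness: p and p

Derivation 1: R0 ⇒ R1 ⇒ R2 ⇒ R2 and p ⇒ p and p
Derivation 2: R0 ⇒ R1 ⇒ R1 and R2 ⇒ R2 and R2 ⇒ p and R2 ⇒ p and p

Two distinct leftmost derivations for the same string.

Ambiguous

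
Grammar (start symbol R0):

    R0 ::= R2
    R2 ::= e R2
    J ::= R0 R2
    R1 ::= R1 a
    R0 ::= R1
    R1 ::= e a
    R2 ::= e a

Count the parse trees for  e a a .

Parse trees for e a a:
  [R0 [R1 [R1 e a] a]]

1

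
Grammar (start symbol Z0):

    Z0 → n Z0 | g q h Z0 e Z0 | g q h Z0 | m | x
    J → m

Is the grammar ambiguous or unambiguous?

Witness: g q h g q h m e m

Derivation 1: Z0 ⇒ g q h Z0 e Z0 ⇒ g q h g q h Z0 e Z0 ⇒ g q h g q h m e Z0 ⇒ g q h g q h m e m
Derivation 2: Z0 ⇒ g q h Z0 ⇒ g q h g q h Z0 e Z0 ⇒ g q h g q h m e Z0 ⇒ g q h g q h m e m

Two distinct leftmost derivations for the same string.

Ambiguous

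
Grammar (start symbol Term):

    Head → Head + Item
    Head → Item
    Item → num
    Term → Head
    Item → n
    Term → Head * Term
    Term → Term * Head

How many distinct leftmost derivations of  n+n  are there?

Parse trees for n+n:
  [Term [Head [Head [Item n]] + [Item n]]]

1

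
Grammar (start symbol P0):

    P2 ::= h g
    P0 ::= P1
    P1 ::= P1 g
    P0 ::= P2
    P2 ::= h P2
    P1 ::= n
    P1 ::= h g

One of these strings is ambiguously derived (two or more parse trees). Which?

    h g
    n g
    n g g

h g: 2 trees
n g: 1 tree
n g g: 1 tree

h g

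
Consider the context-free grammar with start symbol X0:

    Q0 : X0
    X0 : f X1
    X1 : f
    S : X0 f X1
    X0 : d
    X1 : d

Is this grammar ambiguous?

Unambiguous

Only X0, X1 are reachable from X0; ignoring the rest: The reachable rules are right-linear with at most one rule per (nonterminal, next-terminal) pair. Each input token forces the next rule, so parsing is deterministic.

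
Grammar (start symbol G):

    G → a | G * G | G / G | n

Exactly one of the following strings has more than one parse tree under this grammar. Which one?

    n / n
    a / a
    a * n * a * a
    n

a * n * a * a

n / n: 1 tree
a / a: 1 tree
a * n * a * a: 5 trees
n: 1 tree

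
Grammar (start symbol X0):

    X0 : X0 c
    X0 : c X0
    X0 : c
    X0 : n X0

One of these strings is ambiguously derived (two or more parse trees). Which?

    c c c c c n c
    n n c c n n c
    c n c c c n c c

c c c c c n c: 1 tree
n n c c n n c: 1 tree
c n c c c n c c: 8 trees

c n c c c n c c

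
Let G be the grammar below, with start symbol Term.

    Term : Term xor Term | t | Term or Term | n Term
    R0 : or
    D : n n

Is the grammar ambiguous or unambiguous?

Witness: n t or t

Derivation 1: Term ⇒ Term or Term ⇒ n Term or Term ⇒ n t or Term ⇒ n t or t
Derivation 2: Term ⇒ n Term ⇒ n Term or Term ⇒ n t or Term ⇒ n t or t

Two distinct leftmost derivations for the same string.

Ambiguous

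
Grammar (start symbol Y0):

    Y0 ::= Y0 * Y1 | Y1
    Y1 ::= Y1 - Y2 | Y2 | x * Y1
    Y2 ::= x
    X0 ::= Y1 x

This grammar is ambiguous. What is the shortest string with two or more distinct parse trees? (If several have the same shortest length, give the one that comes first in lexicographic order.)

x * x

length 1: no string has ≥2 trees
length 3: x * x has 2 parse trees

Two derivations of x * x:
  Y0 ⇒ Y0 * Y1 ⇒ Y1 * Y1 ⇒ Y2 * Y1 ⇒ x * Y1 ⇒ x * Y2 ⇒ x * x
  Y0 ⇒ Y1 ⇒ x * Y1 ⇒ x * Y2 ⇒ x * x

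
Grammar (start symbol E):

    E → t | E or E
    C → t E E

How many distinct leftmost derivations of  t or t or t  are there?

2

Parse trees for t or t or t:
  [E [E t] or [E [E t] or [E t]]]
  [E [E [E t] or [E t]] or [E t]]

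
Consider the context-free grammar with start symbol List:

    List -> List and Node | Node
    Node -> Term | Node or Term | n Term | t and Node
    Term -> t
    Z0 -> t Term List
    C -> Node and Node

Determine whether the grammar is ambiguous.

Witness: t and t

Derivation 1: List ⇒ List and Node ⇒ Node and Node ⇒ Term and Node ⇒ t and Node ⇒ t and Term ⇒ t and t
Derivation 2: List ⇒ Node ⇒ t and Node ⇒ t and Term ⇒ t and t

Two distinct leftmost derivations for the same string.

Ambiguous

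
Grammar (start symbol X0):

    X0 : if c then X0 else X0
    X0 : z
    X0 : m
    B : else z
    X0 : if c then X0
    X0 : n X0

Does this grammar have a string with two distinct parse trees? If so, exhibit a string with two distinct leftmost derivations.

Ambiguous

Witness: if c then if c then m else m

Derivation 1: X0 ⇒ if c then X0 else X0 ⇒ if c then if c then X0 else X0 ⇒ if c then if c then m else X0 ⇒ if c then if c then m else m
Derivation 2: X0 ⇒ if c then X0 ⇒ if c then if c then X0 else X0 ⇒ if c then if c then m else X0 ⇒ if c then if c then m else m

Two distinct leftmost derivations for the same string.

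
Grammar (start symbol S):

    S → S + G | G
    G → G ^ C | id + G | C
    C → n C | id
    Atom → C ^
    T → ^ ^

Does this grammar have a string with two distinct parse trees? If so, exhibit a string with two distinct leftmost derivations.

Ambiguous

Witness: id + id

Derivation 1: S ⇒ S + G ⇒ G + G ⇒ C + G ⇒ id + G ⇒ id + C ⇒ id + id
Derivation 2: S ⇒ G ⇒ id + G ⇒ id + C ⇒ id + id

Two distinct leftmost derivations for the same string.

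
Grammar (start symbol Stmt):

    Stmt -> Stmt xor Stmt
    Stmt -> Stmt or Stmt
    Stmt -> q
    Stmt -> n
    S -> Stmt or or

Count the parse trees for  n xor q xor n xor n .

Parse trees for n xor q xor n xor n:
  [Stmt [Stmt n] xor [Stmt [Stmt q] xor [Stmt [Stmt n] xor [Stmt n]]]]
  [Stmt [Stmt n] xor [Stmt [Stmt [Stmt q] xor [Stmt n]] xor [Stmt n]]]
  [Stmt [Stmt [Stmt n] xor [Stmt q]] xor [Stmt [Stmt n] xor [Stmt n]]]
  [Stmt [Stmt [Stmt n] xor [Stmt [Stmt q] xor [Stmt n]]] xor [Stmt n]]
  [Stmt [Stmt [Stmt [Stmt n] xor [Stmt q]] xor [Stmt n]] xor [Stmt n]]

5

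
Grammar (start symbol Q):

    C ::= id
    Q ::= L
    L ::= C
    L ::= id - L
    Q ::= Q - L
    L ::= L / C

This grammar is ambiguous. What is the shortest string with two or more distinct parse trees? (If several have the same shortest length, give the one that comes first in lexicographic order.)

length 1: no string has ≥2 trees
length 3: id - id has 2 parse trees

Two derivations of id - id:
  Q ⇒ L ⇒ id - L ⇒ id - C ⇒ id - id
  Q ⇒ Q - L ⇒ L - L ⇒ C - L ⇒ id - L ⇒ id - C ⇒ id - id

id - id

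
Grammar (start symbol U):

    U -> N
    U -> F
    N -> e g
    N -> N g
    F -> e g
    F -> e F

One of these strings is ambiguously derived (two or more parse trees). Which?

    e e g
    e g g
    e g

e g

e e g: 1 tree
e g g: 1 tree
e g: 2 trees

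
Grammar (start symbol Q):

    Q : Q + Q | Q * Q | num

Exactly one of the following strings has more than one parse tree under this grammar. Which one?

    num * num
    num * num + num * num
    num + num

num * num: 1 tree
num * num + num * num: 5 trees
num + num: 1 tree

num * num + num * num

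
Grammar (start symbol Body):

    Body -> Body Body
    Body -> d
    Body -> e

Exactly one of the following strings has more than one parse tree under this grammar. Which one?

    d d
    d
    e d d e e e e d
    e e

e d d e e e e d

d d: 1 tree
d: 1 tree
e d d e e e e d: 429 trees
e e: 1 tree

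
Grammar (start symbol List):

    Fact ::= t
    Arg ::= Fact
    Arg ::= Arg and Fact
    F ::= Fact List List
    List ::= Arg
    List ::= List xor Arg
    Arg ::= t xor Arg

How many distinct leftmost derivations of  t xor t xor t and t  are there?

Parse trees for t xor t xor t and t:
  [List [Arg [Arg t xor [Arg t xor [Arg [Fact t]]]] and [Fact t]]]
  [List [Arg t xor [Arg [Arg t xor [Arg [Fact t]]] and [Fact t]]]]
  [List [Arg t xor [Arg t xor [Arg [Arg [Fact t]] and [Fact t]]]]]
  [List [List [Arg [Fact t]]] xor [Arg [Arg t xor [Arg [Fact t]]] and [Fact t]]]
  [List [List [Arg [Fact t]]] xor [Arg t xor [Arg [Arg [Fact t]] and [Fact t]]]]
  [List [List [Arg t xor [Arg [Fact t]]]] xor [Arg [Arg [Fact t]] and [Fact t]]]
  [List [List [List [Arg [Fact t]]] xor [Arg [Fact t]]] xor [Arg [Arg [Fact t]] and [Fact t]]]

7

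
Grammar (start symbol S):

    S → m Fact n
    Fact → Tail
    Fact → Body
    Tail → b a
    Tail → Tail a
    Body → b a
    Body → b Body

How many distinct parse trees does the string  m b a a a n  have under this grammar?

Parse trees for m b a a a n:
  [S m [Fact [Tail [Tail [Tail b a] a] a]] n]

1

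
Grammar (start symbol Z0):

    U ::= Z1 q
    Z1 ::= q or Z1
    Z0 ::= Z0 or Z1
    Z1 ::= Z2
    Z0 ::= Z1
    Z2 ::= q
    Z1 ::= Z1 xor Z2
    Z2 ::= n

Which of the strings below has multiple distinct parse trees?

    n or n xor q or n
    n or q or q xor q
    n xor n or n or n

n or n xor q or n: 1 tree
n or q or q xor q: 3 trees
n xor n or n or n: 1 tree

n or q or q xor q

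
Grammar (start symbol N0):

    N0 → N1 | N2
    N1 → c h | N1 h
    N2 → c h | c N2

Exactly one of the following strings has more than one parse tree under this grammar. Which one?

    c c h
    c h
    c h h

c c h: 1 tree
c h: 2 trees
c h h: 1 tree

c h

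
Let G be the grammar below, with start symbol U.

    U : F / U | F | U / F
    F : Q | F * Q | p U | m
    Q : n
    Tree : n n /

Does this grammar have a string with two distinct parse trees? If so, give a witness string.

Witness: m / m

Derivation 1: U ⇒ F / U ⇒ m / U ⇒ m / F ⇒ m / m
Derivation 2: U ⇒ U / F ⇒ F / F ⇒ m / F ⇒ m / m

Two distinct leftmost derivations for the same string.

Ambiguous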